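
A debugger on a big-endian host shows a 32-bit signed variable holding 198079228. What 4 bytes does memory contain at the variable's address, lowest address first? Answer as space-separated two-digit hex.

0B CE 72 FC

198079228 in hexadecimal, padded to 32 bits, is 0x0BCE72FC.
Split into bytes (most-significant first): 0B CE 72 FC.
Big-endian stores the most-significant byte at the lowest address.
So the memory order matches the most-significant-first order: 0B CE 72 FC.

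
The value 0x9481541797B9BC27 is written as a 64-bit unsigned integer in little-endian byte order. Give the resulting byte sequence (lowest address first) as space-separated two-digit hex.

Split into bytes (most-significant first): 94 81 54 17 97 B9 BC 27.
In little-endian order the low byte comes first in memory.
So at ascending addresses the bytes are 27 BC B9 97 17 54 81 94.

27 BC B9 97 17 54 81 94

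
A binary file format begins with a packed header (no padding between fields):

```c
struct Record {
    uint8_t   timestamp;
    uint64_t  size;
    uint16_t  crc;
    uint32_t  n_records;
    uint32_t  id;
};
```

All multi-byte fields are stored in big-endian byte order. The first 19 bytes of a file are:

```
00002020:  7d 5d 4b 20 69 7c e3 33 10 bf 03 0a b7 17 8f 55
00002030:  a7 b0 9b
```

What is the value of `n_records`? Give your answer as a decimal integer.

`n_records` follows `timestamp` (1 B), `size` (8 B), `crc` (2 B), so it starts at offset 1 + 8 + 2 = 11 and occupies 4 bytes.
Bytes at offsets 11..14: 0A B7 17 8F.
In big-endian order the high byte comes first in memory.
The bytes are already most-significant first: 0x0AB7178F.
0x0AB7178F = 179771279.

179771279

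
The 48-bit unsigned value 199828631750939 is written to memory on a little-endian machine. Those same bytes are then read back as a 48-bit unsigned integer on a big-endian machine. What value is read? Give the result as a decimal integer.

199828631750939 in 48-bit hexadecimal is 0xB5BE3A9C891B.
Stored little-endian, the bytes at ascending addresses are 1B 89 9C 3A BE B5.
Read back as big-endian, the last byte is least significant, giving 0x1B899C3ABEB5.
0x1B899C3ABEB5 = 30277845565109.

30277845565109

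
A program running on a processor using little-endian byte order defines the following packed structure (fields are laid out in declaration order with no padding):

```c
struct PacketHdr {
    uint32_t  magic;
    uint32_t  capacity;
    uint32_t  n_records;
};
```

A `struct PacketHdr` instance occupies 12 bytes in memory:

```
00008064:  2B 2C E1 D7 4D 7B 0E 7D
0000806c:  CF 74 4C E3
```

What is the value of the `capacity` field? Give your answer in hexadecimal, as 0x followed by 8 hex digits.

`capacity` follows `magic` (4 bytes), so it starts at byte offset 4 and occupies 4 bytes.
Bytes at offsets 4..7: 4D 7B 0E 7D.
In little-endian order the low byte comes first in memory.
Reassemble most-significant byte first: 7D 0E 7B 4D → 0x7D0E7B4D.

0x7D0E7B4D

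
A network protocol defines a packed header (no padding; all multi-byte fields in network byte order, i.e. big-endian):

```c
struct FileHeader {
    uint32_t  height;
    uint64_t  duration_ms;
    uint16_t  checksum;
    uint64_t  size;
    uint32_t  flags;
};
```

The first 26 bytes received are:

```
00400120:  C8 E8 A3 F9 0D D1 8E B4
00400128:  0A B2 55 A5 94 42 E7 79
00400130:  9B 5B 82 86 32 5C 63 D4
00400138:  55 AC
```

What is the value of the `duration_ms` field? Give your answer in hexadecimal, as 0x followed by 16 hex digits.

0x0DD18EB40AB255A5

`duration_ms` follows `height` (4 bytes), so it starts at byte offset 4 and occupies 8 bytes.
Bytes at offsets 4..11: 0D D1 8E B4 0A B2 55 A5.
In big-endian order the high byte comes first in memory.
The bytes are already most-significant first: 0x0DD18EB40AB255A5.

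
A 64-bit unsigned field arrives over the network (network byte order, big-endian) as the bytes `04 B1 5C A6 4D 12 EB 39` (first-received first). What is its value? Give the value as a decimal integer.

In big-endian order the high byte comes first in memory.
The bytes are already most-significant first: 0x04B15CA64D12EB39.
0x04B15CA64D12EB39 = 338153316356909881.

338153316356909881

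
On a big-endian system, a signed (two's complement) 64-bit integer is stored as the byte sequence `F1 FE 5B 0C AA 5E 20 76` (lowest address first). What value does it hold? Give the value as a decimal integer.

-1009269156528381834

Big-endian stores the most-significant byte at the lowest address.
The bytes are already most-significant first: 0xF1FE5B0CAA5E2076.
Top bit is set, so as a signed 64-bit value this is 0xF1FE5B0CAA5E2076 − 2^64 = -1009269156528381834.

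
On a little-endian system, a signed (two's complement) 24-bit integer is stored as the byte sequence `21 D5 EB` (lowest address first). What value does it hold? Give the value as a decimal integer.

Little-endian stores the least-significant byte at the lowest address.
Reassemble most-significant byte first: EB D5 21 → 0xEBD521.
Top bit is set, so as a signed 24-bit value this is 0xEBD521 − 2^24 = -1321695.

-1321695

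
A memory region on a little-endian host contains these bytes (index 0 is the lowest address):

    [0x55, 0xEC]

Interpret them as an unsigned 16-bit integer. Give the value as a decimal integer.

Little-endian: lowest address holds the least-significant byte.
Reassemble most-significant byte first: EC 55 → 0xEC55.
0xEC55 = 60501.

60501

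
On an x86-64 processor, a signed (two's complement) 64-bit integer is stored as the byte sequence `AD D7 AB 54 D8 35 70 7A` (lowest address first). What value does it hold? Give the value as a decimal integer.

In little-endian order the low byte comes first in memory.
Reassemble most-significant byte first: 7A 70 35 D8 54 AB D7 AD → 0x7A7035D854ABD7AD.
0x7A7035D854ABD7AD = 8822610873268557741.

8822610873268557741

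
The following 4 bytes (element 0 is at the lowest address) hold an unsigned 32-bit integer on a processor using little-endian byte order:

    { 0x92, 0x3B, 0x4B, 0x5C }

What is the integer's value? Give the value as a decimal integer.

Little-endian stores the least-significant byte at the lowest address.
Reassemble most-significant byte first: 5C 4B 3B 92 → 0x5C4B3B92.
0x5C4B3B92 = 1548434322.

1548434322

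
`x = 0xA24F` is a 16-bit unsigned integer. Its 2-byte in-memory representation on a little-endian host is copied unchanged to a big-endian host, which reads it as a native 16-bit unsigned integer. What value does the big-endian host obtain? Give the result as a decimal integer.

20386

Stored little-endian, the bytes at ascending addresses are 4F A2.
Read back as big-endian, the last byte is least significant, giving 0x4FA2.
0x4FA2 = 20386.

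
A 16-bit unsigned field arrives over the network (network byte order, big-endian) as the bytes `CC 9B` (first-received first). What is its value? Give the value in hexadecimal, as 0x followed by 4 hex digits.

Big-endian stores the most-significant byte at the lowest address.
The bytes are already most-significant first: 0xCC9B.

0xCC9B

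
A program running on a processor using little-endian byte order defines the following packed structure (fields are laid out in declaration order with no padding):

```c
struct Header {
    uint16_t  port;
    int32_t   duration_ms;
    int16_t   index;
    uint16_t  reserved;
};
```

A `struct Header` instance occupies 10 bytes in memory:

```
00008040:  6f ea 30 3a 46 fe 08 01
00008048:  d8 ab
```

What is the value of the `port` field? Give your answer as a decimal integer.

60015

`port` is the first field, at byte offset 0, occupying 2 bytes.
Bytes at offsets 0..1: 6F EA.
Little-endian stores the least-significant byte at the lowest address.
Reassemble most-significant byte first: EA 6F → 0xEA6F.
0xEA6F = 60015.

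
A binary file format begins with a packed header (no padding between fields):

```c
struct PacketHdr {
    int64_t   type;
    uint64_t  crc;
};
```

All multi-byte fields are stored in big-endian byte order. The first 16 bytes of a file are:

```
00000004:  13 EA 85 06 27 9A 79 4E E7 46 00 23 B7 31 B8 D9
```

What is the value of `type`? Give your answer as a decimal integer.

1435105692751657294

`type` is the first field, at byte offset 0, occupying 8 bytes.
Bytes at offsets 0..7: 13 EA 85 06 27 9A 79 4E.
In big-endian order the high byte comes first in memory.
The bytes are already most-significant first: 0x13EA8506279A794E.
0x13EA8506279A794E = 1435105692751657294.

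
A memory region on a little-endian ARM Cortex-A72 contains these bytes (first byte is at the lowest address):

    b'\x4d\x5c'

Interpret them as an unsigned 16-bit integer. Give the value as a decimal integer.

In little-endian order the low byte comes first in memory.
Reassemble most-significant byte first: 5C 4D → 0x5C4D.
0x5C4D = 23629.

23629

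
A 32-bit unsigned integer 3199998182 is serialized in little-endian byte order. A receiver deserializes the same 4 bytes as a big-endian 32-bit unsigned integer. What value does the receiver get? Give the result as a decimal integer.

3199998182 in 32-bit hexadecimal is 0xBEBC18E6.
Stored little-endian, the bytes at ascending addresses are E6 18 BC BE.
Read back as big-endian, the last byte is least significant, giving 0xE618BCBE.
0xE618BCBE = 3860380862.

3860380862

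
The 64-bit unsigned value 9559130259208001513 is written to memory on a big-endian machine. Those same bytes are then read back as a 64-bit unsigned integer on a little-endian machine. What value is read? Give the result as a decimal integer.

16850155356525602948

9559130259208001513 in 64-bit hexadecimal is 0x84A8DA5305C7D7E9.
Stored big-endian, the bytes at ascending addresses are 84 A8 DA 53 05 C7 D7 E9.
Read back as little-endian, the first byte is least significant, giving 0xE9D7C70553DAA884.
0xE9D7C70553DAA884 = 16850155356525602948.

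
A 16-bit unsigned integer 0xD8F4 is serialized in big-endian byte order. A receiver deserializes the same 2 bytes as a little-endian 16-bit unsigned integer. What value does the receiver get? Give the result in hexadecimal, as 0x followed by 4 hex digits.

Stored big-endian, the bytes at ascending addresses are D8 F4.
Read back as little-endian, the first byte is least significant, giving 0xF4D8.

0xF4D8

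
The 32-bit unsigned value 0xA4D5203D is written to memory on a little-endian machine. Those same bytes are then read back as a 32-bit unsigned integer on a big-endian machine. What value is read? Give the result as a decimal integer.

1025562020

Stored little-endian, the bytes at ascending addresses are 3D 20 D5 A4.
Read back as big-endian, the last byte is least significant, giving 0x3D20D5A4.
0x3D20D5A4 = 1025562020.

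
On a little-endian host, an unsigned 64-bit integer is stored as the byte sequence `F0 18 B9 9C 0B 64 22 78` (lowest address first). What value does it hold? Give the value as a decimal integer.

Little-endian stores the least-significant byte at the lowest address.
Reassemble most-significant byte first: 78 22 64 0B 9C B9 18 F0 → 0x7822640B9CB918F0.
0x7822640B9CB918F0 = 8656591434796308720.

8656591434796308720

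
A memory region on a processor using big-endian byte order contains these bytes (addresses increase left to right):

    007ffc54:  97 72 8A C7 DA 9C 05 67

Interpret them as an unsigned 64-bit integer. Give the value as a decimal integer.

10912937438042916199

Big-endian: lowest address holds the most-significant byte.
The bytes are already most-significant first: 0x97728AC7DA9C0567.
0x97728AC7DA9C0567 = 10912937438042916199.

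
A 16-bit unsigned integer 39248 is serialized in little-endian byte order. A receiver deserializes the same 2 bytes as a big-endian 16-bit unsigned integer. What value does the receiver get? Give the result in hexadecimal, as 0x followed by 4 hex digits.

39248 in 16-bit hexadecimal is 0x9950.
Stored little-endian, the bytes at ascending addresses are 50 99.
Read back as big-endian, the last byte is least significant, giving 0x5099.

0x5099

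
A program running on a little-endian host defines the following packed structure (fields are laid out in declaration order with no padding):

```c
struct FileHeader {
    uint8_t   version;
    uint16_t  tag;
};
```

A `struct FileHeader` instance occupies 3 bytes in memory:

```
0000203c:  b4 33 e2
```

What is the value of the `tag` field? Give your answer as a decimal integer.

`tag` follows `version` (1 byte), so it starts at byte offset 1 and occupies 2 bytes.
Bytes at offsets 1..2: 33 E2.
Little-endian: lowest address holds the least-significant byte.
Reassemble most-significant byte first: E2 33 → 0xE233.
0xE233 = 57907.

57907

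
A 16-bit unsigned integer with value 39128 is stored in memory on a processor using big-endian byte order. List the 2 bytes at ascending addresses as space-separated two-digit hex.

98 D8

39128 in hexadecimal, padded to 16 bits, is 0x98D8.
Split into bytes (most-significant first): 98 D8.
Big-endian stores the most-significant byte at the lowest address.
So the memory order matches the most-significant-first order: 98 D8.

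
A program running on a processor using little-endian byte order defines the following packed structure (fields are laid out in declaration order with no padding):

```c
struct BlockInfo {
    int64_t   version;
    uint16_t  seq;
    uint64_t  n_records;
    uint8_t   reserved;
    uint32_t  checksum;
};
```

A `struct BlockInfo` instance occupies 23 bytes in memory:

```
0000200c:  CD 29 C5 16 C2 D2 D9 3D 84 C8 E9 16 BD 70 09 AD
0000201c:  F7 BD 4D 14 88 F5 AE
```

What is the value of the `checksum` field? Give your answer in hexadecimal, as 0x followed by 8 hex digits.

`checksum` follows `version` (8 B), `seq` (2 B), `n_records` (8 B), `reserved` (1 B), so it starts at offset 8 + 2 + 8 + 1 = 19 and occupies 4 bytes.
Bytes at offsets 19..22: 14 88 F5 AE.
In little-endian order the low byte comes first in memory.
Reassemble most-significant byte first: AE F5 88 14 → 0xAEF58814.

0xAEF58814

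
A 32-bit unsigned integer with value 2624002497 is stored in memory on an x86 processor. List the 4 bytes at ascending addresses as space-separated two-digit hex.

2624002497 in hexadecimal, padded to 32 bits, is 0x9C6719C1.
Split into bytes (most-significant first): 9C 67 19 C1.
Little-endian: lowest address holds the least-significant byte.
So at ascending addresses the bytes are C1 19 67 9C.

C1 19 67 9C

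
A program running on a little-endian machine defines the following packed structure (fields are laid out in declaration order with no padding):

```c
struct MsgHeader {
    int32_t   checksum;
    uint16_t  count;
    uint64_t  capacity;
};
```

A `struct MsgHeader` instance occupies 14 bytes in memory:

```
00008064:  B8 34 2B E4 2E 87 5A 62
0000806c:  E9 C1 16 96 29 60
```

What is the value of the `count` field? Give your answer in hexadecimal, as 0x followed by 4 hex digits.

0x872E

`count` follows `checksum` (4 bytes), so it starts at byte offset 4 and occupies 2 bytes.
Bytes at offsets 4..5: 2E 87.
Little-endian: lowest address holds the least-significant byte.
Reassemble most-significant byte first: 87 2E → 0x872E.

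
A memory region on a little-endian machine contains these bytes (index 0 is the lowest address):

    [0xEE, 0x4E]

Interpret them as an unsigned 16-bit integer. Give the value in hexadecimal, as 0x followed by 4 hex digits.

In little-endian order the low byte comes first in memory.
Reassemble most-significant byte first: 4E EE → 0x4EEE.

0x4EEE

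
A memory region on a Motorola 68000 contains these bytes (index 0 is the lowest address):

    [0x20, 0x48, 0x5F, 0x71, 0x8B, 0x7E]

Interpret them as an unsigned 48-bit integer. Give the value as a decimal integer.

Big-endian stores the most-significant byte at the lowest address.
The bytes are already most-significant first: 0x20485F718B7E.
0x20485F718B7E = 35495211010942.

35495211010942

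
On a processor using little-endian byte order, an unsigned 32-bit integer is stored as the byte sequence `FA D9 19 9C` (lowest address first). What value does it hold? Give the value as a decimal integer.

In little-endian order the low byte comes first in memory.
Reassemble most-significant byte first: 9C 19 D9 FA → 0x9C19D9FA.
0x9C19D9FA = 2618939898.

2618939898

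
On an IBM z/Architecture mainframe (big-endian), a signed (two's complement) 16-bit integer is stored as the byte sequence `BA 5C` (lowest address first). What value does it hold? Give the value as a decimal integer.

-17828

In big-endian order the high byte comes first in memory.
The bytes are already most-significant first: 0xBA5C.
Top bit is set, so as a signed 16-bit value this is 0xBA5C − 2^16 = -17828.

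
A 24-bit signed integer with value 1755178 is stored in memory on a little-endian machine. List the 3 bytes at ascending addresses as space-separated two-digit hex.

2A C8 1A

1755178 in hexadecimal, padded to 24 bits, is 0x1AC82A.
Split into bytes (most-significant first): 1A C8 2A.
Little-endian: lowest address holds the least-significant byte.
So at ascending addresses the bytes are 2A C8 1A.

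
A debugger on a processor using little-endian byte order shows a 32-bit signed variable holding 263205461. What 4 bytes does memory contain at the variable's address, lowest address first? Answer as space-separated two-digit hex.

55 32 B0 0F

263205461 in hexadecimal, padded to 32 bits, is 0x0FB03255.
Split into bytes (most-significant first): 0F B0 32 55.
Little-endian stores the least-significant byte at the lowest address.
So at ascending addresses the bytes are 55 32 B0 0F.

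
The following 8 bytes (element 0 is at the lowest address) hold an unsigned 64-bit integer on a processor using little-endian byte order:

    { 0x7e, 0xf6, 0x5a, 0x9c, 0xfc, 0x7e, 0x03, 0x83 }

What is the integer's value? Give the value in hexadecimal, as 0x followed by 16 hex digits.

0x83037EFC9C5AF67E

Little-endian: lowest address holds the least-significant byte.
Reassemble most-significant byte first: 83 03 7E FC 9C 5A F6 7E → 0x83037EFC9C5AF67E.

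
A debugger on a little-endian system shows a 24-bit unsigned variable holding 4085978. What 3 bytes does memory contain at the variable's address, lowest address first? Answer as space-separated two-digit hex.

4085978 in hexadecimal, padded to 24 bits, is 0x3E58DA.
Split into bytes (most-significant first): 3E 58 DA.
Little-endian: lowest address holds the least-significant byte.
So at ascending addresses the bytes are DA 58 3E.

DA 58 3E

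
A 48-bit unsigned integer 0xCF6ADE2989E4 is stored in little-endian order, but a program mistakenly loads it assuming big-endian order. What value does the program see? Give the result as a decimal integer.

251277764094671

Stored little-endian, the bytes at ascending addresses are E4 89 29 DE 6A CF.
Read back as big-endian, the last byte is least significant, giving 0xE48929DE6ACF.
0xE48929DE6ACF = 251277764094671.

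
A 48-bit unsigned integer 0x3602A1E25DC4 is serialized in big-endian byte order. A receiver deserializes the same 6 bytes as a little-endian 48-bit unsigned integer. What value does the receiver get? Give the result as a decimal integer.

215907513205302

Stored big-endian, the bytes at ascending addresses are 36 02 A1 E2 5D C4.
Read back as little-endian, the first byte is least significant, giving 0xC45DE2A10236.
0xC45DE2A10236 = 215907513205302.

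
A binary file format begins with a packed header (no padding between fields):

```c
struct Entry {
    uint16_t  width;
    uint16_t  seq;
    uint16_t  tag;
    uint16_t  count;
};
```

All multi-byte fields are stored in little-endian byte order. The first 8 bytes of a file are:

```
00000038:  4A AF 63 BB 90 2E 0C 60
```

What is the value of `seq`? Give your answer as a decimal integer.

`seq` follows `width` (2 bytes), so it starts at byte offset 2 and occupies 2 bytes.
Bytes at offsets 2..3: 63 BB.
Little-endian: lowest address holds the least-significant byte.
Reassemble most-significant byte first: BB 63 → 0xBB63.
0xBB63 = 47971.

47971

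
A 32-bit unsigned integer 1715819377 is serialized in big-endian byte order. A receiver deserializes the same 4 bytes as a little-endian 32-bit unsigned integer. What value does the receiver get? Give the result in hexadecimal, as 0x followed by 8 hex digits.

0x71534566

1715819377 in 32-bit hexadecimal is 0x66455371.
Stored big-endian, the bytes at ascending addresses are 66 45 53 71.
Read back as little-endian, the first byte is least significant, giving 0x71534566.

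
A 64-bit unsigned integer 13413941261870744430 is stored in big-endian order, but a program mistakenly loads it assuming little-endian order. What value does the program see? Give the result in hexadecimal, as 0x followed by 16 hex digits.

0x6EC3C2EF81E427BA

13413941261870744430 in 64-bit hexadecimal is 0xBA27E481EFC2C36E.
Stored big-endian, the bytes at ascending addresses are BA 27 E4 81 EF C2 C3 6E.
Read back as little-endian, the first byte is least significant, giving 0x6EC3C2EF81E427BA.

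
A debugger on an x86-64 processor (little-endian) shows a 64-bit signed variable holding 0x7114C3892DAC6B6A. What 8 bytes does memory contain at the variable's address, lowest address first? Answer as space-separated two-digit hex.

6A 6B AC 2D 89 C3 14 71

Split into bytes (most-significant first): 71 14 C3 89 2D AC 6B 6A.
Little-endian: lowest address holds the least-significant byte.
So at ascending addresses the bytes are 6A 6B AC 2D 89 C3 14 71.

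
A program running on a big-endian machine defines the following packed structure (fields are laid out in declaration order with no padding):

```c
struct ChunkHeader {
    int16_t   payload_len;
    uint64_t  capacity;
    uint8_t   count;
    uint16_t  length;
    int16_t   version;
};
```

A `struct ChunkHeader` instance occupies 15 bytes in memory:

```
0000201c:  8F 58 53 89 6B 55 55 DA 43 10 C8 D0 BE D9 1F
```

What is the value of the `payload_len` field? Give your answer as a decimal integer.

`payload_len` is the first field, at byte offset 0, occupying 2 bytes.
Bytes at offsets 0..1: 8F 58.
Big-endian: lowest address holds the most-significant byte.
The bytes are already most-significant first: 0x8F58.
Top bit is set, so as a signed 16-bit value this is 0x8F58 − 2^16 = -28840.

-28840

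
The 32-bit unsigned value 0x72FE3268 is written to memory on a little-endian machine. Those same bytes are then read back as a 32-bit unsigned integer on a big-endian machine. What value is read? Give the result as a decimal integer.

1748172402

Stored little-endian, the bytes at ascending addresses are 68 32 FE 72.
Read back as big-endian, the last byte is least significant, giving 0x6832FE72.
0x6832FE72 = 1748172402.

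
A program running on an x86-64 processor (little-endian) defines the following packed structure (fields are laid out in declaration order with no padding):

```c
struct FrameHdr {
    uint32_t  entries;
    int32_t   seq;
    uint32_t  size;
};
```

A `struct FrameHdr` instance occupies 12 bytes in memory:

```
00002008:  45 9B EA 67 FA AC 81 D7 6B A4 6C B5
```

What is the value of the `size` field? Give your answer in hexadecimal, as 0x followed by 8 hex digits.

`size` follows `entries` (4 B), `seq` (4 B), so it starts at offset 4 + 4 = 8 and occupies 4 bytes.
Bytes at offsets 8..11: 6B A4 6C B5.
Little-endian: lowest address holds the least-significant byte.
Reassemble most-significant byte first: B5 6C A4 6B → 0xB56CA46B.

0xB56CA46B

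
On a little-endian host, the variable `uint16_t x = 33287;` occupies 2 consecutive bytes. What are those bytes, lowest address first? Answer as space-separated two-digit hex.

33287 in hexadecimal, padded to 16 bits, is 0x8207.
Split into bytes (most-significant first): 82 07.
In little-endian order the low byte comes first in memory.
So at ascending addresses the bytes are 07 82.

07 82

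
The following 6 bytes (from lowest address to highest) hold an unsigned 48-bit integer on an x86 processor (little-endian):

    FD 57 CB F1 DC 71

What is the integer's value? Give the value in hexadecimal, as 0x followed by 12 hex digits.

Little-endian: lowest address holds the least-significant byte.
Reassemble most-significant byte first: 71 DC F1 CB 57 FD → 0x71DCF1CB57FD.

0x71DCF1CB57FD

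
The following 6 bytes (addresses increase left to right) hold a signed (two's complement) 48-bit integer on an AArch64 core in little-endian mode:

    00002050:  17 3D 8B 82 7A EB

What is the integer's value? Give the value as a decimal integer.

-22563568009961

Little-endian: lowest address holds the least-significant byte.
Reassemble most-significant byte first: EB 7A 82 8B 3D 17 → 0xEB7A828B3D17.
Top bit is set, so as a signed 48-bit value this is 0xEB7A828B3D17 − 2^48 = -22563568009961.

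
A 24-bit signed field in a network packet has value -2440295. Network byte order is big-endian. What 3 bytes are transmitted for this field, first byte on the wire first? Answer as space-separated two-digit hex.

DA C3 99

Two's complement of -2440295 in 24 bits: 2440295 = 0x253C67; invert → 0xDAC398; add 1 → 0xDAC399.
Split into bytes (most-significant first): DA C3 99.
Big-endian stores the most-significant byte at the lowest address.
So the memory order matches the most-significant-first order: DA C3 99.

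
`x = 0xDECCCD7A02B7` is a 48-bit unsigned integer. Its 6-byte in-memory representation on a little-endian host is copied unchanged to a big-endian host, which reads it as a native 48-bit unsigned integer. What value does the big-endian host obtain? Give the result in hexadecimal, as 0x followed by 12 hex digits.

0xB7027ACDCCDE

Stored little-endian, the bytes at ascending addresses are B7 02 7A CD CC DE.
Read back as big-endian, the last byte is least significant, giving 0xB7027ACDCCDE.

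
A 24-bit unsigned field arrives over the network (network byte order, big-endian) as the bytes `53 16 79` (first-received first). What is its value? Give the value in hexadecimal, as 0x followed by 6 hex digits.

0x531679

Big-endian stores the most-significant byte at the lowest address.
The bytes are already most-significant first: 0x531679.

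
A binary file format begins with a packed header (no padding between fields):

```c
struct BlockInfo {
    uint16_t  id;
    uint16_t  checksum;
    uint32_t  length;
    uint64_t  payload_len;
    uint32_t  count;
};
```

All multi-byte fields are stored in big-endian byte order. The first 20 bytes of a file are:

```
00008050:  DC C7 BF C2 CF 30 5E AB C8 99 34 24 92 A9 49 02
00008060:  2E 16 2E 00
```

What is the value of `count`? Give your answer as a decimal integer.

`count` follows `id` (2 B), `checksum` (2 B), `length` (4 B), `payload_len` (8 B), so it starts at offset 2 + 2 + 4 + 8 = 16 and occupies 4 bytes.
Bytes at offsets 16..19: 2E 16 2E 00.
Big-endian stores the most-significant byte at the lowest address.
The bytes are already most-significant first: 0x2E162E00.
0x2E162E00 = 773205504.

773205504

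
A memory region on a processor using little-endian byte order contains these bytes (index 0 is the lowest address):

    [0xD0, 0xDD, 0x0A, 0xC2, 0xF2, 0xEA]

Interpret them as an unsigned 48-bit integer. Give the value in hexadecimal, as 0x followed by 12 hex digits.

0xEAF2C20ADDD0

In little-endian order the low byte comes first in memory.
Reassemble most-significant byte first: EA F2 C2 0A DD D0 → 0xEAF2C20ADDD0.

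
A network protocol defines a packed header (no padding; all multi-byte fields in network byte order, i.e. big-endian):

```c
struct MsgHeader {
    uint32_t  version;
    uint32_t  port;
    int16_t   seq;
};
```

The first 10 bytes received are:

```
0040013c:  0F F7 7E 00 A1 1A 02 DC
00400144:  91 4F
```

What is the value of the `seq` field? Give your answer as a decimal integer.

`seq` follows `version` (4 B), `port` (4 B), so it starts at offset 4 + 4 = 8 and occupies 2 bytes.
Bytes at offsets 8..9: 91 4F.
In big-endian order the high byte comes first in memory.
The bytes are already most-significant first: 0x914F.
Top bit is set, so as a signed 16-bit value this is 0x914F − 2^16 = -28337.

-28337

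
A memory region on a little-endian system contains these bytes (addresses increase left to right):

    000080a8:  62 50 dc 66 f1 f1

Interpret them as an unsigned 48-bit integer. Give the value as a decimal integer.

266019115126882

In little-endian order the low byte comes first in memory.
Reassemble most-significant byte first: F1 F1 66 DC 50 62 → 0xF1F166DC5062.
0xF1F166DC5062 = 266019115126882.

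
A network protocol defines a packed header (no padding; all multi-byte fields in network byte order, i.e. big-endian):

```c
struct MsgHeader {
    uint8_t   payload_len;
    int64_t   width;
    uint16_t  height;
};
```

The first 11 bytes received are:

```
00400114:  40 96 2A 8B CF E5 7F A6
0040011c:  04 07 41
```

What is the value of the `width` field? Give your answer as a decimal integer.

-7626129293973674492

`width` follows `payload_len` (1 byte), so it starts at byte offset 1 and occupies 8 bytes.
Bytes at offsets 1..8: 96 2A 8B CF E5 7F A6 04.
Big-endian: lowest address holds the most-significant byte.
The bytes are already most-significant first: 0x962A8BCFE57FA604.
Top bit is set, so as a signed 64-bit value this is 0x962A8BCFE57FA604 − 2^64 = -7626129293973674492.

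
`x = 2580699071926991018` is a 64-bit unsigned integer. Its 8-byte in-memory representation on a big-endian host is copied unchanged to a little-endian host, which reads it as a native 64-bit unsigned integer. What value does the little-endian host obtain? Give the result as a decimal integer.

12283677926787698723

2580699071926991018 in 64-bit hexadecimal is 0x23D07C21FE6378AA.
Stored big-endian, the bytes at ascending addresses are 23 D0 7C 21 FE 63 78 AA.
Read back as little-endian, the first byte is least significant, giving 0xAA7863FE217CD023.
0xAA7863FE217CD023 = 12283677926787698723.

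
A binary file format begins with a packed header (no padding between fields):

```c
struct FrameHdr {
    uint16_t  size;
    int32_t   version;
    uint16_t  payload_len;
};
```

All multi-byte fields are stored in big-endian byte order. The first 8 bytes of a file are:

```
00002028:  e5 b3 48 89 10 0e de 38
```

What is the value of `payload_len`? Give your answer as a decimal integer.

`payload_len` follows `size` (2 B), `version` (4 B), so it starts at offset 2 + 4 = 6 and occupies 2 bytes.
Bytes at offsets 6..7: DE 38.
Big-endian: lowest address holds the most-significant byte.
The bytes are already most-significant first: 0xDE38.
0xDE38 = 56888.

56888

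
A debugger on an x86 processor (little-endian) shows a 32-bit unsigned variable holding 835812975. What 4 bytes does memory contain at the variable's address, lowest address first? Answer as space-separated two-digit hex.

6F 7E D1 31

835812975 in hexadecimal, padded to 32 bits, is 0x31D17E6F.
Split into bytes (most-significant first): 31 D1 7E 6F.
Little-endian: lowest address holds the least-significant byte.
So at ascending addresses the bytes are 6F 7E D1 31.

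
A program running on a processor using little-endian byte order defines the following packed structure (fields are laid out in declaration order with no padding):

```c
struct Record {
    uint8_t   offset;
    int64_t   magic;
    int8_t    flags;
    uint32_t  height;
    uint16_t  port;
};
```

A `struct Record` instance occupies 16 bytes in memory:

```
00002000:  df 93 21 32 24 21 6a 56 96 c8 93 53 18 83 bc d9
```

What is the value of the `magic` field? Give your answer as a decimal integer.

`magic` follows `offset` (1 byte), so it starts at byte offset 1 and occupies 8 bytes.
Bytes at offsets 1..8: 93 21 32 24 21 6A 56 96.
Little-endian: lowest address holds the least-significant byte.
Reassemble most-significant byte first: 96 56 6A 21 24 32 21 93 → 0x96566A2124322193.
Top bit is set, so as a signed 64-bit value this is 0x96566A2124322193 − 2^64 = -7613781429449514605.

-7613781429449514605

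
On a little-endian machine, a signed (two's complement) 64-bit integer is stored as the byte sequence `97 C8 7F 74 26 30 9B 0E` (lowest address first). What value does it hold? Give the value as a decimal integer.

In little-endian order the low byte comes first in memory.
Reassemble most-significant byte first: 0E 9B 30 26 74 7F C8 97 → 0x0E9B3026747FC897.
0x0E9B3026747FC897 = 1052487879642564759.

1052487879642564759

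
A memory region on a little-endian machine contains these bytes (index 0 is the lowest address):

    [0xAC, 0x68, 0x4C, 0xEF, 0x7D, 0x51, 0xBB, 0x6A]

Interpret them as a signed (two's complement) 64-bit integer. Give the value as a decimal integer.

Little-endian stores the least-significant byte at the lowest address.
Reassemble most-significant byte first: 6A BB 51 7D EF 4C 68 AC → 0x6ABB517DEF4C68AC.
0x6ABB517DEF4C68AC = 7690830389992777900.

7690830389992777900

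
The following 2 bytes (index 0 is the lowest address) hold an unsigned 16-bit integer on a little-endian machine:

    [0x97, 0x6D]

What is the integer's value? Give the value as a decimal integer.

28055

Little-endian: lowest address holds the least-significant byte.
Reassemble most-significant byte first: 6D 97 → 0x6D97.
0x6D97 = 28055.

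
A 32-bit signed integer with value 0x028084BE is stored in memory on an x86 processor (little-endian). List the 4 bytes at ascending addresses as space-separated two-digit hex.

BE 84 80 02

Split into bytes (most-significant first): 02 80 84 BE.
Little-endian: lowest address holds the least-significant byte.
So at ascending addresses the bytes are BE 84 80 02.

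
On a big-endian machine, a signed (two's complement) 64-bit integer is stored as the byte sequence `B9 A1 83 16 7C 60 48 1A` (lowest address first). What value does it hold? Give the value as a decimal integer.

-5070627572843263974

Big-endian stores the most-significant byte at the lowest address.
The bytes are already most-significant first: 0xB9A183167C60481A.
Top bit is set, so as a signed 64-bit value this is 0xB9A183167C60481A − 2^64 = -5070627572843263974.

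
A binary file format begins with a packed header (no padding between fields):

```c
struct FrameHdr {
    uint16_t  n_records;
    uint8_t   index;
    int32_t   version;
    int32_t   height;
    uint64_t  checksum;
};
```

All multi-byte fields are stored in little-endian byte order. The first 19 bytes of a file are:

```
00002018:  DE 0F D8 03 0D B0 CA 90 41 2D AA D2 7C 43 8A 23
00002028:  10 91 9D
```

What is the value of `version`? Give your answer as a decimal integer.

-894431997

`version` follows `n_records` (2 B), `index` (1 B), so it starts at offset 2 + 1 = 3 and occupies 4 bytes.
Bytes at offsets 3..6: 03 0D B0 CA.
Little-endian stores the least-significant byte at the lowest address.
Reassemble most-significant byte first: CA B0 0D 03 → 0xCAB00D03.
Top bit is set, so as a signed 32-bit value this is 0xCAB00D03 − 2^32 = -894431997.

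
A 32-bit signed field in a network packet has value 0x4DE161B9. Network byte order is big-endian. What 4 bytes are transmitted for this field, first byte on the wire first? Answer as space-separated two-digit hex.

Split into bytes (most-significant first): 4D E1 61 B9.
Big-endian stores the most-significant byte at the lowest address.
So the memory order matches the most-significant-first order: 4D E1 61 B9.

4D E1 61 B9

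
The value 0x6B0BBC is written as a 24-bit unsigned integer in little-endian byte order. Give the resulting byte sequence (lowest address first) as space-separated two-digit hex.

BC 0B 6B

Split into bytes (most-significant first): 6B 0B BC.
In little-endian order the low byte comes first in memory.
So at ascending addresses the bytes are BC 0B 6B.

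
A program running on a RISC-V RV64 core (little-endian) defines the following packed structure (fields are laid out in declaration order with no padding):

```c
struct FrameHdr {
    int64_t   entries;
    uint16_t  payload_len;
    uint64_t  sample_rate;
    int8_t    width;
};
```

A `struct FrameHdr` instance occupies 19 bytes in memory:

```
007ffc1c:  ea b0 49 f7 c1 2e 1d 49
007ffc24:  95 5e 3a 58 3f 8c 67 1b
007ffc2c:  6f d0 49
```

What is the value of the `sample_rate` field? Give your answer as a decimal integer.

15019253413852436538

`sample_rate` follows `entries` (8 B), `payload_len` (2 B), so it starts at offset 8 + 2 = 10 and occupies 8 bytes.
Bytes at offsets 10..17: 3A 58 3F 8C 67 1B 6F D0.
Little-endian: lowest address holds the least-significant byte.
Reassemble most-significant byte first: D0 6F 1B 67 8C 3F 58 3A → 0xD06F1B678C3F583A.
0xD06F1B678C3F583A = 15019253413852436538.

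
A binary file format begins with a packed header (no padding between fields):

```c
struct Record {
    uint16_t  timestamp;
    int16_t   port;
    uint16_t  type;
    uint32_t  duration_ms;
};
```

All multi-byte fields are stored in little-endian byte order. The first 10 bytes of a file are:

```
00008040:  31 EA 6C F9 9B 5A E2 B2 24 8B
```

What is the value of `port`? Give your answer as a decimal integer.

`port` follows `timestamp` (2 bytes), so it starts at byte offset 2 and occupies 2 bytes.
Bytes at offsets 2..3: 6C F9.
Little-endian stores the least-significant byte at the lowest address.
Reassemble most-significant byte first: F9 6C → 0xF96C.
Top bit is set, so as a signed 16-bit value this is 0xF96C − 2^16 = -1684.

-1684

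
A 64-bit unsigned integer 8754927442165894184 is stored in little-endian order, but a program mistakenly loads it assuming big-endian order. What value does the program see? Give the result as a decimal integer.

2885855734363357049

8754927442165894184 in 64-bit hexadecimal is 0x797FC01F809E0C28.
Stored little-endian, the bytes at ascending addresses are 28 0C 9E 80 1F C0 7F 79.
Read back as big-endian, the last byte is least significant, giving 0x280C9E801FC07F79.
0x280C9E801FC07F79 = 2885855734363357049.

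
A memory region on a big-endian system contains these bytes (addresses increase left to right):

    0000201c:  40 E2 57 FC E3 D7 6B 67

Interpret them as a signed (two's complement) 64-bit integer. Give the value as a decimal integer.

4675396106829917031

Big-endian stores the most-significant byte at the lowest address.
The bytes are already most-significant first: 0x40E257FCE3D76B67.
0x40E257FCE3D76B67 = 4675396106829917031.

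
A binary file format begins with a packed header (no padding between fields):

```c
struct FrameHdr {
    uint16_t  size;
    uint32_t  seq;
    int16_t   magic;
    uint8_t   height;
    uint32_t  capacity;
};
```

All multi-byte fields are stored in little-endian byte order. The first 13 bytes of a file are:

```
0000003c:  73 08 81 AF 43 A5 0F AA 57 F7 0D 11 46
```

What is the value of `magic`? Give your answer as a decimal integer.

`magic` follows `size` (2 B), `seq` (4 B), so it starts at offset 2 + 4 = 6 and occupies 2 bytes.
Bytes at offsets 6..7: 0F AA.
Little-endian: lowest address holds the least-significant byte.
Reassemble most-significant byte first: AA 0F → 0xAA0F.
Top bit is set, so as a signed 16-bit value this is 0xAA0F − 2^16 = -22001.

-22001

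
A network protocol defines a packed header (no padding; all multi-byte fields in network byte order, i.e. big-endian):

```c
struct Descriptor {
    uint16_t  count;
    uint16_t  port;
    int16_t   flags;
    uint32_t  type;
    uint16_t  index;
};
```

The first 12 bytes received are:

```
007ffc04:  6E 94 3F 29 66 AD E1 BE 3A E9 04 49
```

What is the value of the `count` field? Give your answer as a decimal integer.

28308

`count` is the first field, at byte offset 0, occupying 2 bytes.
Bytes at offsets 0..1: 6E 94.
Big-endian: lowest address holds the most-significant byte.
The bytes are already most-significant first: 0x6E94.
0x6E94 = 28308.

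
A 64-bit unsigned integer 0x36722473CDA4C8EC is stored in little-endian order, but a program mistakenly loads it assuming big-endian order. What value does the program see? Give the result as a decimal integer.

17062068390600143414

Stored little-endian, the bytes at ascending addresses are EC C8 A4 CD 73 24 72 36.
Read back as big-endian, the last byte is least significant, giving 0xECC8A4CD73247236.
0xECC8A4CD73247236 = 17062068390600143414.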